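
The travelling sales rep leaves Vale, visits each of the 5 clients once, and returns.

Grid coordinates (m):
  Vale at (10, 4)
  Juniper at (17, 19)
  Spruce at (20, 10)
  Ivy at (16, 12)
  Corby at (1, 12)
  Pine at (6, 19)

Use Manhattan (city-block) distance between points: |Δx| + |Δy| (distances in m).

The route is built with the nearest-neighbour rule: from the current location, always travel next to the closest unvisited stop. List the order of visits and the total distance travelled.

At Vale the remaining stops are Ivy 14, Spruce 16, Corby 17, Pine 19, Juniper 22; go to Ivy.
At Ivy the remaining stops are Spruce 6, Juniper 8, Corby 15, Pine 17; go to Spruce.
At Spruce the remaining stops are Juniper 12, Corby 21, Pine 23; go to Juniper.
At Juniper the remaining stops are Pine 11, Corby 23; go to Pine.
At Pine the remaining stops are Corby 12; go to Corby.
Return Corby→Vale: 17.
Total = 14 + 6 + 12 + 11 + 12 + 17 = 72.

Nearest-neighbour total = 72 m; route Vale → Ivy → Spruce → Juniper → Pine → Corby → Vale.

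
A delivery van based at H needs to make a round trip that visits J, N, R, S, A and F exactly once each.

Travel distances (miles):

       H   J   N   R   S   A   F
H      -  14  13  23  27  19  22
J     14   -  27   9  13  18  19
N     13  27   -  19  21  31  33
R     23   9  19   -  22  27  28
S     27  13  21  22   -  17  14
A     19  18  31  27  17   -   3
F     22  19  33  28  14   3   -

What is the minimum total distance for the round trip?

There are 360 distinct closed tours to check (reversals are equivalent).
H - J - N - R - S - A - F - H: 14+27+19+22+17+3+22 = 124
H - J - N - R - S - F - A - H: 14+27+19+22+14+3+19 = 118
H - J - N - R - A - S - F - H: 14+27+19+27+17+14+22 = 140
H - J - N - R - A - F - S - H: 14+27+19+27+3+14+27 = 131
H - J - N - R - F - S - A - H: 14+27+19+28+14+17+19 = 138
H - J - N - R - F - A - S - H: 14+27+19+28+3+17+27 = 135
H - J - N - S - R - A - F - H: 14+27+21+22+27+3+22 = 136
H - J - N - S - R - F - A - H: 14+27+21+22+28+3+19 = 134
… (352 more)
H - N - R - J - S - F - A - H: 13+19+9+13+14+3+19 = 90  ← best
The minimum is 90.
One optimal route: H → N → R → J → S → F → A → H (or its reverse).

Shortest round trip = 90 miles.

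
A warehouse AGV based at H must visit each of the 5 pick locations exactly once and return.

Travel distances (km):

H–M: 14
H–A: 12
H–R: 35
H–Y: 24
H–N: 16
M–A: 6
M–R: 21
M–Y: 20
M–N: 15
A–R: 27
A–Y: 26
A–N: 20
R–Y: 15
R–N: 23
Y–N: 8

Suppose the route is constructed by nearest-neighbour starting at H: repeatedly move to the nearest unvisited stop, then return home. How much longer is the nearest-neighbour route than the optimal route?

The nearest-neighbour route is 13 km longer than optimal.

H: A=12, M=14, N=16, Y=24, R=35 ⇒ A
A: M=6, N=20, Y=26, R=27 ⇒ M
M: N=15, Y=20, R=21 ⇒ N
N: Y=8, R=23 ⇒ Y
Y: R=15 ⇒ R
NN route H → A → M → N → Y → R → H costs 91.
Optimal: H → A → M → R → Y → N → H costs 78 (by enumerating all 60 distinct tours).
Excess = 91 − 78 = 13.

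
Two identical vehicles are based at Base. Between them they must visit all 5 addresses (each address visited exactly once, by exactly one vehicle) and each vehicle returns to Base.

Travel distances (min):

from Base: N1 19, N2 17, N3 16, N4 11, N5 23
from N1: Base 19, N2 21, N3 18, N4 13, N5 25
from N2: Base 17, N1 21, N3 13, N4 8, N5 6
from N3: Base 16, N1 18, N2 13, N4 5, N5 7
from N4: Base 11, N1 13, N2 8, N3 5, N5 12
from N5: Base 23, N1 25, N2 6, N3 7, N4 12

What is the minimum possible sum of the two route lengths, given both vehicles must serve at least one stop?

Minimum combined distance: 84 min.

Check every non-empty split of the stops between the two vehicles; for each half take its own optimal tour:
  {N1} + {N2, N3, N4, N5}: 38 + 46 = 84
  {N2} + {N1, N3, N4, N5}: 34 + 67 = 101
  {N1, N2} + {N3, N4, N5}: 57 + 46 = 103
  {N3} + {N1, N2, N4, N5}: 32 + 67 = 99
  {N1, N3} + {N2, N4, N5}: 53 + 46 = 99
  {N2, N3} + {N1, N4, N5}: 46 + 67 = 113
  … (15 splits in total)
Best: vehicle 1 Base → N1 → Base = 38; vehicle 2 Base → N2 → N5 → N3 → N4 → Base = 46; combined 84.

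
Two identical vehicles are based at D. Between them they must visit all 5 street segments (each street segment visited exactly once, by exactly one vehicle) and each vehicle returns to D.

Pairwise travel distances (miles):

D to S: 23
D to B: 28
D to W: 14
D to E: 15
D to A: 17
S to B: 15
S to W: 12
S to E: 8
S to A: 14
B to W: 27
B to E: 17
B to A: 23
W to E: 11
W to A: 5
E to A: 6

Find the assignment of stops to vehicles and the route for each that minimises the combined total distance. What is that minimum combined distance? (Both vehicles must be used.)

Minimum combined distance: 102 miles.

Try each way of splitting the stops between the two vehicles (each non-empty) and, for each split, find the best tour for each vehicle:
  {S} + {B, W, E, A}: 46 + 70 = 116
  {B} + {S, W, E, A}: 56 + 56 = 112
  {S, B} + {W, E, A}: 66 + 40 = 106
  {W} + {S, B, E, A}: 28 + 74 = 102
  {S, W} + {B, E, A}: 49 + 68 = 117
  {B, W} + {S, E, A}: 69 + 54 = 123
  … (15 splits in total)
Best: vehicle 1 D → W → D = 28; vehicle 2 D → B → S → E → A → D = 74; combined 102.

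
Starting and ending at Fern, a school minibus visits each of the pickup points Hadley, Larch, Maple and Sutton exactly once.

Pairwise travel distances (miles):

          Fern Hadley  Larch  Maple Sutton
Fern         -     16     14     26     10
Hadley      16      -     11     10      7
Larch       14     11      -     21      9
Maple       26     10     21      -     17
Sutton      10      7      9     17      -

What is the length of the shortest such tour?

Shortest round trip = 62 miles.

With 4 stops there are 4!/2 = 12 distinct round trips (a route and its reverse cost the same).
Fern → Hadley → Larch → Maple → Sutton → Fern: 16+11+21+17+10 = 75
Fern → Hadley → Larch → Sutton → Maple → Fern: 16+11+9+17+26 = 79
Fern → Hadley → Maple → Larch → Sutton → Fern: 16+10+21+9+10 = 66
Fern → Hadley → Maple → Sutton → Larch → Fern: 16+10+17+9+14 = 66
Fern → Hadley → Sutton → Larch → Maple → Fern: 16+7+9+21+26 = 79
Fern → Hadley → Sutton → Maple → Larch → Fern: 16+7+17+21+14 = 75
Fern → Larch → Hadley → Maple → Sutton → Fern: 14+11+10+17+10 = 62
Fern → Larch → Hadley → Sutton → Maple → Fern: 14+11+7+17+26 = 75
Fern → Larch → Maple → Hadley → Sutton → Fern: 14+21+10+7+10 = 62
Fern → Larch → Sutton → Hadley → Maple → Fern: 14+9+7+10+26 = 66
Fern → Maple → Hadley → Larch → Sutton → Fern: 26+10+11+9+10 = 66
Fern → Maple → Larch → Hadley → Sutton → Fern: 26+21+11+7+10 = 75
The minimum is 62.
One optimal route: Fern → Larch → Hadley → Maple → Sutton → Fern (or its reverse).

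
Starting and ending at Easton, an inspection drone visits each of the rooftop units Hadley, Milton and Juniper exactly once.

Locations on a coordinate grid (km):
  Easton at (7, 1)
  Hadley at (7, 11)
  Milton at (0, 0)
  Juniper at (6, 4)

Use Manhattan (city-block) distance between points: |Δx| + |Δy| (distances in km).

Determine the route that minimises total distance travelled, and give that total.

Easton - Hadley - Milton - Juniper - Easton: 10+18+10+4 = 42
Easton - Hadley - Juniper - Milton - Easton: 10+8+10+8 = 36
Easton - Milton - Hadley - Juniper - Easton: 8+18+8+4 = 38
The minimum is 36.
One optimal route: Easton → Hadley → Juniper → Milton → Easton (or its reverse).

Minimum total distance: 36 km.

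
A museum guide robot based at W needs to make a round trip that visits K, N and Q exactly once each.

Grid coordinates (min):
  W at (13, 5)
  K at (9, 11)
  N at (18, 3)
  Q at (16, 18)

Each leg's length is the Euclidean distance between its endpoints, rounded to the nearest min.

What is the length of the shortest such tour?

W→K→N→Q→W: 7+12+15+13 = 47
W→K→Q→N→W: 7+10+15+5 = 37
W→N→K→Q→W: 5+12+10+13 = 40
The minimum is 37.
One optimal route: W → K → Q → N → W (or its reverse).

37 min — the shortest possible round trip.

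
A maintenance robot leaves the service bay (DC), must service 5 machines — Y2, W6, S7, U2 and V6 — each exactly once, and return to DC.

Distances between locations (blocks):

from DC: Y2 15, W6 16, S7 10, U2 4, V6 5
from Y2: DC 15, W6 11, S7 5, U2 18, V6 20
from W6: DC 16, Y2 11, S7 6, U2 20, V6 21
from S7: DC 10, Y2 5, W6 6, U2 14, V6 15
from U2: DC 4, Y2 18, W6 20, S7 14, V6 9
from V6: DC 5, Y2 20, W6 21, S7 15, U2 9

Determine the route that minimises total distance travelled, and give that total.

DC → Y2 → W6 → S7 → U2 → V6 → DC: 15+11+6+14+9+5 = 60
DC → Y2 → W6 → S7 → V6 → U2 → DC: 15+11+6+15+9+4 = 60
DC → Y2 → W6 → U2 → S7 → V6 → DC: 15+11+20+14+15+5 = 80
DC → Y2 → W6 → U2 → V6 → S7 → DC: 15+11+20+9+15+10 = 80
DC → Y2 → W6 → V6 → S7 → U2 → DC: 15+11+21+15+14+4 = 80
DC → Y2 → W6 → V6 → U2 → S7 → DC: 15+11+21+9+14+10 = 80
DC → Y2 → S7 → W6 → U2 → V6 → DC: 15+5+6+20+9+5 = 60
DC → Y2 → S7 → W6 → V6 → U2 → DC: 15+5+6+21+9+4 = 60
DC → Y2 → S7 → U2 → W6 → V6 → DC: 15+5+14+20+21+5 = 80
DC → Y2 → S7 → U2 → V6 → W6 → DC: 15+5+14+9+21+16 = 80
DC → Y2 → S7 → V6 → W6 → U2 → DC: 15+5+15+21+20+4 = 80
DC → Y2 → S7 → V6 → U2 → W6 → DC: 15+5+15+9+20+16 = 80
DC → Y2 → U2 → W6 → S7 → V6 → DC: 15+18+20+6+15+5 = 79
DC → Y2 → U2 → W6 → V6 → S7 → DC: 15+18+20+21+15+10 = 99
… (46 more)
DC → W6 → S7 → Y2 → U2 → V6 → DC: 16+6+5+18+9+5 = 59  ← best
The minimum is 59.
One optimal route: DC → W6 → S7 → Y2 → U2 → V6 → DC (or its reverse).

59 blocks — the shortest possible round trip.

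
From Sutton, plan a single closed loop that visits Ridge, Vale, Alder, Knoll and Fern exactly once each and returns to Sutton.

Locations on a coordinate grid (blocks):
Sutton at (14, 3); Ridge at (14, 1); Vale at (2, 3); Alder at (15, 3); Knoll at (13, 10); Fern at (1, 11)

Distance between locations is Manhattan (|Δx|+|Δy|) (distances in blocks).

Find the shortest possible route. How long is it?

48 blocks — the shortest possible round trip.

With 5 stops there are 5!/2 = 60 distinct round trips (a route and its reverse cost the same).
Sutton→Ridge→Vale→Alder→Knoll→Fern→Sutton: 2+14+13+9+13+21 = 72
Sutton→Ridge→Vale→Alder→Fern→Knoll→Sutton: 2+14+13+22+13+8 = 72
Sutton→Ridge→Vale→Knoll→Alder→Fern→Sutton: 2+14+18+9+22+21 = 86
Sutton→Ridge→Vale→Knoll→Fern→Alder→Sutton: 2+14+18+13+22+1 = 70
Sutton→Ridge→Vale→Fern→Alder→Knoll→Sutton: 2+14+9+22+9+8 = 64
Sutton→Ridge→Vale→Fern→Knoll→Alder→Sutton: 2+14+9+13+9+1 = 48
Sutton→Ridge→Alder→Vale→Knoll→Fern→Sutton: 2+3+13+18+13+21 = 70
Sutton→Ridge→Alder→Vale→Fern→Knoll→Sutton: 2+3+13+9+13+8 = 48
Sutton→Ridge→Alder→Knoll→Vale→Fern→Sutton: 2+3+9+18+9+21 = 62
Sutton→Ridge→Alder→Knoll→Fern→Vale→Sutton: 2+3+9+13+9+12 = 48
Sutton→Ridge→Alder→Fern→Vale→Knoll→Sutton: 2+3+22+9+18+8 = 62
Sutton→Ridge→Alder→Fern→Knoll→Vale→Sutton: 2+3+22+13+18+12 = 70
Sutton→Ridge→Knoll→Vale→Alder→Fern→Sutton: 2+10+18+13+22+21 = 86
Sutton→Ridge→Knoll→Vale→Fern→Alder→Sutton: 2+10+18+9+22+1 = 62
… (46 more)
The minimum is 48.
One optimal route: Sutton → Ridge → Vale → Fern → Knoll → Alder → Sutton (or its reverse).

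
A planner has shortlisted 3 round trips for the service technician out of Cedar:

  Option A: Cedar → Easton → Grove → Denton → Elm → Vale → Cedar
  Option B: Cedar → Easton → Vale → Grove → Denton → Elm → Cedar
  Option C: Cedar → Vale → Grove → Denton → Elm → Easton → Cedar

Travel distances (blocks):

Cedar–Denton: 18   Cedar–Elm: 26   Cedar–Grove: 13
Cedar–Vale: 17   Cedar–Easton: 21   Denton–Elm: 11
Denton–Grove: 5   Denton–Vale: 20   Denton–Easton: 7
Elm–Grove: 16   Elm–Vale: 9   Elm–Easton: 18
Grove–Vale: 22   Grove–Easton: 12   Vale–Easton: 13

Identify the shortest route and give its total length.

Option A: 21 + 12 + 5 + 11 + 9 + 17 = 75
Option B: 21 + 13 + 22 + 5 + 11 + 26 = 98
Option C: 17 + 22 + 5 + 11 + 18 + 21 = 94

Shortest is Option A, total 75 blocks.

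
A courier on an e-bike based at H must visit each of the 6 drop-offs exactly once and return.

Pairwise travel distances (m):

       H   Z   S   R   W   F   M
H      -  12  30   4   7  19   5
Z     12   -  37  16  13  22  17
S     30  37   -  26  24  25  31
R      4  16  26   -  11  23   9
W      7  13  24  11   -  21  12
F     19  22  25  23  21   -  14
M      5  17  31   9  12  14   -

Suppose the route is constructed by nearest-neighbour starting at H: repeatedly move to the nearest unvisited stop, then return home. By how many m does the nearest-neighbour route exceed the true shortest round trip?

The nearest-neighbour route is 14 m longer than optimal.

H: R=4, M=5, W=7, Z=12, F=19, S=30 ⇒ R
R: M=9, W=11, Z=16, F=23, S=26 ⇒ M
M: W=12, F=14, Z=17, S=31 ⇒ W
W: Z=13, F=21, S=24 ⇒ Z
Z: F=22, S=37 ⇒ F
F: S=25 ⇒ S
NN route H → R → M → W → Z → F → S → H costs 115.
Optimal: H → Z → W → S → F → M → R → H costs 101 (by enumerating all 360 distinct tours).
Excess = 115 − 101 = 14.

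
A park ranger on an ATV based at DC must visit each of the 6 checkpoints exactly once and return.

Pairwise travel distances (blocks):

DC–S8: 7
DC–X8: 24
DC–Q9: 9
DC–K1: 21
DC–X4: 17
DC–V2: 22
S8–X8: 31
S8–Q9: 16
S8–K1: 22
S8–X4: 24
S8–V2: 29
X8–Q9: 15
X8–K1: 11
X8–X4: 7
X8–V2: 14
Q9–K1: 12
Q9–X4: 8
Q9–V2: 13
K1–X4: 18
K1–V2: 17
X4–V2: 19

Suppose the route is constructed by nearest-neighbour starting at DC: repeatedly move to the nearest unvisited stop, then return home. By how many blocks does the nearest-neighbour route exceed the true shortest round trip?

DC: S8=7, Q9=9, X4=17, K1=21, V2=22, X8=24 ⇒ S8
S8: Q9=16, K1=22, X4=24, V2=29, X8=31 ⇒ Q9
Q9: X4=8, K1=12, V2=13, X8=15 ⇒ X4
X4: X8=7, K1=18, V2=19 ⇒ X8
X8: K1=11, V2=14 ⇒ K1
K1: V2=17 ⇒ V2
NN route DC → S8 → Q9 → X4 → X8 → K1 → V2 → DC costs 88.
Optimal: DC → S8 → K1 → V2 → X8 → X4 → Q9 → DC costs 84 (by enumerating all 360 distinct tours).
Excess = 88 − 84 = 4.

Excess over optimum: 4 blocks.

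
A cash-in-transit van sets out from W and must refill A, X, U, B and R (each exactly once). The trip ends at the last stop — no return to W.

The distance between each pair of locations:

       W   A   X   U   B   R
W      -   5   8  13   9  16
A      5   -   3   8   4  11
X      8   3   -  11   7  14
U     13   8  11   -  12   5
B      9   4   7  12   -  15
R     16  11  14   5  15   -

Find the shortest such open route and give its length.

Shortest open route: 32.

There are 5! = 120 possible orderings.
W→A→X→U→B→R: 5+3+11+12+15 = 46
W→A→X→U→R→B: 5+3+11+5+15 = 39
W→A→X→B→U→R: 5+3+7+12+5 = 32
W→A→X→B→R→U: 5+3+7+15+5 = 35
W→A→X→R→U→B: 5+3+14+5+12 = 39
W→A→X→R→B→U: 5+3+14+15+12 = 49
W→A→U→X→B→R: 5+8+11+7+15 = 46
W→A→U→X→R→B: 5+8+11+14+15 = 53
W→A→U→B→X→R: 5+8+12+7+14 = 46
W→A→U→B→R→X: 5+8+12+15+14 = 54
W→A→U→R→X→B: 5+8+5+14+7 = 39
W→A→U→R→B→X: 5+8+5+15+7 = 40
W→A→B→X→U→R: 5+4+7+11+5 = 32
W→A→B→X→R→U: 5+4+7+14+5 = 35
… (106 more)
The minimum is 32.
One shortest path: W → A → X → B → U → R.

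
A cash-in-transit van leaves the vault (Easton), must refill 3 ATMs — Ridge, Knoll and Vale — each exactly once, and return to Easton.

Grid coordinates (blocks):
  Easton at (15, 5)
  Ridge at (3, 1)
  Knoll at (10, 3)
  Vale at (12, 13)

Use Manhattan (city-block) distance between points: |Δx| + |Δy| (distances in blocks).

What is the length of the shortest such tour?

With 3 stops there are 3!/2 = 3 distinct round trips (a route and its reverse cost the same).
Easton → Ridge → Knoll → Vale → Easton: 16+9+12+11 = 48
Easton → Ridge → Vale → Knoll → Easton: 16+21+12+7 = 56
Easton → Knoll → Ridge → Vale → Easton: 7+9+21+11 = 48
The minimum is 48.
One optimal route: Easton → Ridge → Knoll → Vale → Easton (or its reverse).

48 blocks — the shortest possible round trip.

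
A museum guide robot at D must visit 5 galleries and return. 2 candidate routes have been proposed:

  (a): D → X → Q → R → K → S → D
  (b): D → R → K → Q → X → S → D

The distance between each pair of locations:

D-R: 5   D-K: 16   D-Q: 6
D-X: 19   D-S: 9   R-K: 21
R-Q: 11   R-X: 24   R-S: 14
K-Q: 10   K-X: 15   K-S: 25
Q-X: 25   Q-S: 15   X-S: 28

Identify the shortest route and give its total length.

98 — (b) is the shortest.

(a): 19 + 25 + 11 + 21 + 25 + 9 = 110
(b): 5 + 21 + 10 + 25 + 28 + 9 = 98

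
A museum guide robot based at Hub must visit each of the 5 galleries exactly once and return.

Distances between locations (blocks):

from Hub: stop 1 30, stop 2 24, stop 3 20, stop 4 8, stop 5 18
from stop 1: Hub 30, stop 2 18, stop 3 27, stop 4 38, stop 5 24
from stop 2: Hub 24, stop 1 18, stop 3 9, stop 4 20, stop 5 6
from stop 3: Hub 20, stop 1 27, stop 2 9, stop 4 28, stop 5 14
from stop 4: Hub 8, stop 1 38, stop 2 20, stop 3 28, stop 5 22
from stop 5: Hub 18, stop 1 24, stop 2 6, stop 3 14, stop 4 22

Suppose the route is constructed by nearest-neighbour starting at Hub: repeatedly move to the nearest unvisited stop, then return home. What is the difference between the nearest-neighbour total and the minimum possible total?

Hub: stop 4=8, stop 5=18, stop 3=20, stop 2=24, stop 1=30 ⇒ stop 4
stop 4: stop 2=20, stop 5=22, stop 3=28, stop 1=38 ⇒ stop 2
stop 2: stop 5=6, stop 3=9, stop 1=18 ⇒ stop 5
stop 5: stop 3=14, stop 1=24 ⇒ stop 3
stop 3: stop 1=27 ⇒ stop 1
NN route Hub → stop 4 → stop 2 → stop 5 → stop 3 → stop 1 → Hub costs 105.
Optimal: Hub → stop 1 → stop 2 → stop 3 → stop 5 → stop 4 → Hub costs 101 (by enumerating all 60 distinct tours).
Excess = 105 − 101 = 4.

The nearest-neighbour route is 4 blocks longer than optimal.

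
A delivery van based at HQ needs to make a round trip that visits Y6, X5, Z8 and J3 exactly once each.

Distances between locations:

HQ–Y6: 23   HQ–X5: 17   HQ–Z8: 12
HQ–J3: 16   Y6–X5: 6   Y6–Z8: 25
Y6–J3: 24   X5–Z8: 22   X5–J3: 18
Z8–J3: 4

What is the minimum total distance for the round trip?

Shortest round trip = 63.

With 4 stops there are 4!/2 = 12 distinct round trips (a route and its reverse cost the same).
HQ-Y6-X5-Z8-J3-HQ: 23+6+22+4+16 = 71
HQ-Y6-X5-J3-Z8-HQ: 23+6+18+4+12 = 63
HQ-Y6-Z8-X5-J3-HQ: 23+25+22+18+16 = 104
HQ-Y6-Z8-J3-X5-HQ: 23+25+4+18+17 = 87
HQ-Y6-J3-X5-Z8-HQ: 23+24+18+22+12 = 99
HQ-Y6-J3-Z8-X5-HQ: 23+24+4+22+17 = 90
HQ-X5-Y6-Z8-J3-HQ: 17+6+25+4+16 = 68
HQ-X5-Y6-J3-Z8-HQ: 17+6+24+4+12 = 63
HQ-X5-Z8-Y6-J3-HQ: 17+22+25+24+16 = 104
HQ-X5-J3-Y6-Z8-HQ: 17+18+24+25+12 = 96
HQ-Z8-Y6-X5-J3-HQ: 12+25+6+18+16 = 77
HQ-Z8-X5-Y6-J3-HQ: 12+22+6+24+16 = 80
The minimum is 63.
One optimal route: HQ → Y6 → X5 → J3 → Z8 → HQ (or its reverse).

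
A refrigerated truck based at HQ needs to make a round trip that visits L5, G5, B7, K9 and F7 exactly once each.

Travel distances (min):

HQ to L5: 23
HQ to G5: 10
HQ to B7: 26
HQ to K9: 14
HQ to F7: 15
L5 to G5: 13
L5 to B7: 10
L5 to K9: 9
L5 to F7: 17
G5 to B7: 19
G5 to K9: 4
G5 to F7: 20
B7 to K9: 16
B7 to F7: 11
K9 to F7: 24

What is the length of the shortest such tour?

HQ-L5-G5-B7-K9-F7-HQ: 23+13+19+16+24+15 = 110
HQ-L5-G5-B7-F7-K9-HQ: 23+13+19+11+24+14 = 104
HQ-L5-G5-K9-B7-F7-HQ: 23+13+4+16+11+15 = 82
HQ-L5-G5-K9-F7-B7-HQ: 23+13+4+24+11+26 = 101
HQ-L5-G5-F7-B7-K9-HQ: 23+13+20+11+16+14 = 97
HQ-L5-G5-F7-K9-B7-HQ: 23+13+20+24+16+26 = 122
HQ-L5-B7-G5-K9-F7-HQ: 23+10+19+4+24+15 = 95
HQ-L5-B7-G5-F7-K9-HQ: 23+10+19+20+24+14 = 110
HQ-L5-B7-K9-G5-F7-HQ: 23+10+16+4+20+15 = 88
HQ-L5-B7-K9-F7-G5-HQ: 23+10+16+24+20+10 = 103
HQ-L5-B7-F7-G5-K9-HQ: 23+10+11+20+4+14 = 82
HQ-L5-B7-F7-K9-G5-HQ: 23+10+11+24+4+10 = 82
HQ-L5-K9-G5-B7-F7-HQ: 23+9+4+19+11+15 = 81
HQ-L5-K9-G5-F7-B7-HQ: 23+9+4+20+11+26 = 93
… (46 more)
HQ-G5-K9-L5-B7-F7-HQ: 10+4+9+10+11+15 = 59  ← best
The minimum is 59.
One optimal route: HQ → G5 → K9 → L5 → B7 → F7 → HQ (or its reverse).

Minimum total distance: 59 min.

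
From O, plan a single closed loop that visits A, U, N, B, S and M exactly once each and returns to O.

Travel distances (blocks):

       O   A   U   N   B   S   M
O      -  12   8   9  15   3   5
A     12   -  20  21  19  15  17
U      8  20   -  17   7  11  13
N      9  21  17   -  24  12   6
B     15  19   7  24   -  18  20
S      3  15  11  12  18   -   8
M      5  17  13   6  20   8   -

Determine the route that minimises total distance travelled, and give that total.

Minimum total distance: 72 blocks.

There are 360 distinct closed tours to check (reversals are equivalent).
O → A → U → N → B → S → M → O: 12+20+17+24+18+8+5 = 104
O → A → U → N → B → M → S → O: 12+20+17+24+20+8+3 = 104
O → A → U → N → S → B → M → O: 12+20+17+12+18+20+5 = 104
O → A → U → N → S → M → B → O: 12+20+17+12+8+20+15 = 104
O → A → U → N → M → B → S → O: 12+20+17+6+20+18+3 = 96
O → A → U → N → M → S → B → O: 12+20+17+6+8+18+15 = 96
O → A → U → B → N → S → M → O: 12+20+7+24+12+8+5 = 88
O → A → U → B → N → M → S → O: 12+20+7+24+6+8+3 = 80
… (352 more)
O → A → B → U → N → M → S → O: 12+19+7+17+6+8+3 = 72  ← best
The minimum is 72.
One optimal route: O → A → B → U → N → M → S → O (or its reverse).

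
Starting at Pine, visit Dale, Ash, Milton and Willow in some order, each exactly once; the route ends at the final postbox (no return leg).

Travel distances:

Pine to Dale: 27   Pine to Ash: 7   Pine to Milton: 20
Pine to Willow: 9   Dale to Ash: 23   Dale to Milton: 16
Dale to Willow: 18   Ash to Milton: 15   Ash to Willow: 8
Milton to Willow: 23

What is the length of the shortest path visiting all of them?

Minimum one-way distance = 48.

There are 4! = 24 possible orderings.
Pine→Dale→Ash→Milton→Willow: 27+23+15+23 = 88
Pine→Dale→Ash→Willow→Milton: 27+23+8+23 = 81
Pine→Dale→Milton→Ash→Willow: 27+16+15+8 = 66
Pine→Dale→Milton→Willow→Ash: 27+16+23+8 = 74
Pine→Dale→Willow→Ash→Milton: 27+18+8+15 = 68
Pine→Dale→Willow→Milton→Ash: 27+18+23+15 = 83
Pine→Ash→Dale→Milton→Willow: 7+23+16+23 = 69
Pine→Ash→Dale→Willow→Milton: 7+23+18+23 = 71
Pine→Ash→Milton→Dale→Willow: 7+15+16+18 = 56
Pine→Ash→Milton→Willow→Dale: 7+15+23+18 = 63
Pine→Ash→Willow→Dale→Milton: 7+8+18+16 = 49
Pine→Ash→Willow→Milton→Dale: 7+8+23+16 = 54
Pine→Milton→Dale→Ash→Willow: 20+16+23+8 = 67
Pine→Milton→Dale→Willow→Ash: 20+16+18+8 = 62
… (10 more)
Pine→Willow→Ash→Milton→Dale: 9+8+15+16 = 48  ← best
The minimum is 48.
One shortest path: Pine → Willow → Ash → Milton → Dale.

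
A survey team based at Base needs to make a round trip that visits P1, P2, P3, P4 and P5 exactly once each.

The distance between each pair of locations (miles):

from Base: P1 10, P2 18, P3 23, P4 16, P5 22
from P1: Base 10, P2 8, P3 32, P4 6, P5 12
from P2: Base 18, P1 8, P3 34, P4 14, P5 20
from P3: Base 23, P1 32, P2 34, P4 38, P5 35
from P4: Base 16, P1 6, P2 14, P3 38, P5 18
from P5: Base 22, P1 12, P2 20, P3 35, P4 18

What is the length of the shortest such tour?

Shortest round trip = 108 miles.

With 5 stops there are 5!/2 = 60 distinct round trips (a route and its reverse cost the same).
Base→P1→P2→P3→P4→P5→Base: 10+8+34+38+18+22 = 130
Base→P1→P2→P3→P5→P4→Base: 10+8+34+35+18+16 = 121
Base→P1→P2→P4→P3→P5→Base: 10+8+14+38+35+22 = 127
Base→P1→P2→P4→P5→P3→Base: 10+8+14+18+35+23 = 108
Base→P1→P2→P5→P3→P4→Base: 10+8+20+35+38+16 = 127
Base→P1→P2→P5→P4→P3→Base: 10+8+20+18+38+23 = 117
Base→P1→P3→P2→P4→P5→Base: 10+32+34+14+18+22 = 130
Base→P1→P3→P2→P5→P4→Base: 10+32+34+20+18+16 = 130
Base→P1→P3→P4→P2→P5→Base: 10+32+38+14+20+22 = 136
Base→P1→P3→P4→P5→P2→Base: 10+32+38+18+20+18 = 136
Base→P1→P3→P5→P2→P4→Base: 10+32+35+20+14+16 = 127
Base→P1→P3→P5→P4→P2→Base: 10+32+35+18+14+18 = 127
Base→P1→P4→P2→P3→P5→Base: 10+6+14+34+35+22 = 121
Base→P1→P4→P2→P5→P3→Base: 10+6+14+20+35+23 = 108
… (46 more)
The minimum is 108.
One optimal route: Base → P1 → P2 → P4 → P5 → P3 → Base (or its reverse).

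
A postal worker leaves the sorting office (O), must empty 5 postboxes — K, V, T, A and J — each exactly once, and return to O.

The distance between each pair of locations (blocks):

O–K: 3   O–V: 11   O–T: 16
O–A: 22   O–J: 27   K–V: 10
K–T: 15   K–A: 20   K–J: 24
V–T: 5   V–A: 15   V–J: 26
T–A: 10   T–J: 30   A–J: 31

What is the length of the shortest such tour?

There are 60 distinct closed tours to check (reversals are equivalent).
O - K - V - T - A - J - O: 3+10+5+10+31+27 = 86
O - K - V - T - J - A - O: 3+10+5+30+31+22 = 101
O - K - V - A - T - J - O: 3+10+15+10+30+27 = 95
O - K - V - A - J - T - O: 3+10+15+31+30+16 = 105
O - K - V - J - T - A - O: 3+10+26+30+10+22 = 101
O - K - V - J - A - T - O: 3+10+26+31+10+16 = 96
O - K - T - V - A - J - O: 3+15+5+15+31+27 = 96
O - K - T - V - J - A - O: 3+15+5+26+31+22 = 102
O - K - T - A - V - J - O: 3+15+10+15+26+27 = 96
O - K - T - A - J - V - O: 3+15+10+31+26+11 = 96
O - K - T - J - V - A - O: 3+15+30+26+15+22 = 111
O - K - T - J - A - V - O: 3+15+30+31+15+11 = 105
O - K - A - V - T - J - O: 3+20+15+5+30+27 = 100
O - K - A - V - J - T - O: 3+20+15+26+30+16 = 110
… (46 more)
O - K - J - A - T - V - O: 3+24+31+10+5+11 = 84  ← best
The minimum is 84.
One optimal route: O → K → J → A → T → V → O (or its reverse).

Minimum total distance: 84 blocks.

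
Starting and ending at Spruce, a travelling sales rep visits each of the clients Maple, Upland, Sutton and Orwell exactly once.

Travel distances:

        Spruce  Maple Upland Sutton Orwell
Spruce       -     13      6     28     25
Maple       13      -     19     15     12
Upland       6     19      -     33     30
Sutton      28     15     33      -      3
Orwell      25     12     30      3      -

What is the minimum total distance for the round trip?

67 — the shortest possible round trip.

Spruce - Maple - Upland - Sutton - Orwell - Spruce: 13+19+33+3+25 = 93
Spruce - Maple - Upland - Orwell - Sutton - Spruce: 13+19+30+3+28 = 93
Spruce - Maple - Sutton - Upland - Orwell - Spruce: 13+15+33+30+25 = 116
Spruce - Maple - Sutton - Orwell - Upland - Spruce: 13+15+3+30+6 = 67
Spruce - Maple - Orwell - Upland - Sutton - Spruce: 13+12+30+33+28 = 116
Spruce - Maple - Orwell - Sutton - Upland - Spruce: 13+12+3+33+6 = 67
Spruce - Upland - Maple - Sutton - Orwell - Spruce: 6+19+15+3+25 = 68
Spruce - Upland - Maple - Orwell - Sutton - Spruce: 6+19+12+3+28 = 68
Spruce - Upland - Sutton - Maple - Orwell - Spruce: 6+33+15+12+25 = 91
Spruce - Upland - Orwell - Maple - Sutton - Spruce: 6+30+12+15+28 = 91
Spruce - Sutton - Maple - Upland - Orwell - Spruce: 28+15+19+30+25 = 117
Spruce - Sutton - Upland - Maple - Orwell - Spruce: 28+33+19+12+25 = 117
The minimum is 67.
One optimal route: Spruce → Maple → Sutton → Orwell → Upland → Spruce (or its reverse).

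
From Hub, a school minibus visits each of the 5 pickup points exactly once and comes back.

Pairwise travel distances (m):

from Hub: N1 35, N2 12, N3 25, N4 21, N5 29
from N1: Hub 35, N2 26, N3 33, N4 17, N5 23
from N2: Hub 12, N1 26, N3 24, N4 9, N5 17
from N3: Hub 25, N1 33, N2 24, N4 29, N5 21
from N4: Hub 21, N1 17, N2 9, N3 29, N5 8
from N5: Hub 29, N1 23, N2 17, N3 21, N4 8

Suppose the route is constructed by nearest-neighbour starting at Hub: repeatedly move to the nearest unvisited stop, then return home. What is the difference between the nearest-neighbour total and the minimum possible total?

Excess over optimum: 11 m.

Hub: N2=12, N4=21, N3=25, N5=29, N1=35 ⇒ N2
N2: N4=9, N5=17, N3=24, N1=26 ⇒ N4
N4: N5=8, N1=17, N3=29 ⇒ N5
N5: N3=21, N1=23 ⇒ N3
N3: N1=33 ⇒ N1
NN route Hub → N2 → N4 → N5 → N3 → N1 → Hub costs 118.
Optimal: Hub → N2 → N4 → N1 → N5 → N3 → Hub costs 107 (by enumerating all 60 distinct tours).
Excess = 118 − 107 = 11.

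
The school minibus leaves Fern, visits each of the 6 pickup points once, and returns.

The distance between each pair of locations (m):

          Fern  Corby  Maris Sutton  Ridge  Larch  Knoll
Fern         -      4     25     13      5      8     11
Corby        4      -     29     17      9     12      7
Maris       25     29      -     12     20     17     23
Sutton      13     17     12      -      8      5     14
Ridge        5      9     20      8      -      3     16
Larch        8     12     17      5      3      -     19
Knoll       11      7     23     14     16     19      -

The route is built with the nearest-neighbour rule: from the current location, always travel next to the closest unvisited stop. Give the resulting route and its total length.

At Fern the remaining stops are Corby 4, Ridge 5, Larch 8, Knoll 11, Sutton 13, Maris 25; go to Corby.
At Corby the remaining stops are Knoll 7, Ridge 9, Larch 12, Sutton 17, Maris 29; go to Knoll.
At Knoll the remaining stops are Sutton 14, Ridge 16, Larch 19, Maris 23; go to Sutton.
At Sutton the remaining stops are Larch 5, Ridge 8, Maris 12; go to Larch.
At Larch the remaining stops are Ridge 3, Maris 17; go to Ridge.
At Ridge the remaining stops are Maris 20; go to Maris.
Return Maris→Fern: 25.
Total = 4 + 7 + 14 + 5 + 3 + 20 + 25 = 78.

78 m along Fern → Corby → Knoll → Sutton → Larch → Ridge → Maris → Fern.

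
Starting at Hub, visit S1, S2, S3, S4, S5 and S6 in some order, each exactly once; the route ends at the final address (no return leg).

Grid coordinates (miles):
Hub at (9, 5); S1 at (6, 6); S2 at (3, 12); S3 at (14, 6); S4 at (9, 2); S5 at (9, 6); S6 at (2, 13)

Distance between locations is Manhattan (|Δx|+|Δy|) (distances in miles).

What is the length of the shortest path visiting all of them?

31 miles — the minimum one-way total.

There are 6! = 720 possible orderings.
Hub - S1 - S2 - S3 - S4 - S5 - S6: 4+9+17+9+4+14 = 57
Hub - S1 - S2 - S3 - S4 - S6 - S5: 4+9+17+9+18+14 = 71
Hub - S1 - S2 - S3 - S5 - S4 - S6: 4+9+17+5+4+18 = 57
Hub - S1 - S2 - S3 - S5 - S6 - S4: 4+9+17+5+14+18 = 67
Hub - S1 - S2 - S3 - S6 - S4 - S5: 4+9+17+19+18+4 = 71
Hub - S1 - S2 - S3 - S6 - S5 - S4: 4+9+17+19+14+4 = 67
Hub - S1 - S2 - S4 - S3 - S5 - S6: 4+9+16+9+5+14 = 57
Hub - S1 - S2 - S4 - S3 - S6 - S5: 4+9+16+9+19+14 = 71
… (712 more)
Hub - S4 - S3 - S5 - S1 - S2 - S6: 3+9+5+3+9+2 = 31  ← best
The minimum is 31.
One shortest path: Hub → S4 → S3 → S5 → S1 → S2 → S6.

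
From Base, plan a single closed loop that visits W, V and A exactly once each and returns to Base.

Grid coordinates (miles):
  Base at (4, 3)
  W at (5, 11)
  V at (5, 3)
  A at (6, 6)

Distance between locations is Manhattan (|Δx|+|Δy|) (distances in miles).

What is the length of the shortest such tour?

20 miles — the shortest possible round trip.

Base-W-V-A-Base: 9+8+4+5 = 26
Base-W-A-V-Base: 9+6+4+1 = 20
Base-V-W-A-Base: 1+8+6+5 = 20
The minimum is 20.
One optimal route: Base → W → A → V → Base (or its reverse).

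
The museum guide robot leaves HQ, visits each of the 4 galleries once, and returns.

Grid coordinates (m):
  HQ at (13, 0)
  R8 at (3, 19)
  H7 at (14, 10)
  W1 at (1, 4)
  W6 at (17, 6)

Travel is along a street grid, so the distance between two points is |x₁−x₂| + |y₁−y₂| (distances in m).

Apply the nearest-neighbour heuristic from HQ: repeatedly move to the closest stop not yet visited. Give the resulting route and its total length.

HQ → [W6:10 / H7:11 / W1:16 / R8:29] → W6 (10)
W6 → [H7:7 / W1:18 / R8:27] → H7 (7)
H7 → [W1:19 / R8:20] → W1 (19)
W1 → [R8:17] → R8 (17)
Return R8→HQ: 29.
Total = 10 + 7 + 19 + 17 + 29 = 82.

82 m along HQ → W6 → H7 → W1 → R8 → HQ.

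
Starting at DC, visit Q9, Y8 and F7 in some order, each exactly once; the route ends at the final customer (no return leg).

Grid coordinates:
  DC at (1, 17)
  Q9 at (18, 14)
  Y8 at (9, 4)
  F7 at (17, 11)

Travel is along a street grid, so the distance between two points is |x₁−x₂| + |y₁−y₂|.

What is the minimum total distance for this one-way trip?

There are 3! = 6 possible orderings.
DC→Q9→Y8→F7: 20+19+15 = 54
DC→Q9→F7→Y8: 20+4+15 = 39
DC→Y8→Q9→F7: 21+19+4 = 44
DC→Y8→F7→Q9: 21+15+4 = 40
DC→F7→Q9→Y8: 22+4+19 = 45
DC→F7→Y8→Q9: 22+15+19 = 56
The minimum is 39.
One shortest path: DC → Q9 → F7 → Y8.

Minimum one-way distance = 39.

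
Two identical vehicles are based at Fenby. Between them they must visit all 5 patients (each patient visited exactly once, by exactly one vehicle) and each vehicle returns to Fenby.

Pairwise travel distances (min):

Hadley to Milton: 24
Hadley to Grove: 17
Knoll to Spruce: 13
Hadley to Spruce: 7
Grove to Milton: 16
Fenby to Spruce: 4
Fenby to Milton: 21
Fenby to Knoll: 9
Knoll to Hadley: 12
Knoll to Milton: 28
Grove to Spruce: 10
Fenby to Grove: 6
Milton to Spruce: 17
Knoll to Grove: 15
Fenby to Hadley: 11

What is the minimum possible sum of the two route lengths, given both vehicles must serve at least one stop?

Try each way of splitting the stops between the two vehicles (each non-empty) and, for each split, find the best tour for each vehicle:
  {Knoll} + {Hadley, Grove, Milton, Spruce}: 18 + 57 = 75
  {Hadley} + {Knoll, Grove, Milton, Spruce}: 22 + 61 = 83
  {Knoll, Hadley} + {Grove, Milton, Spruce}: 32 + 43 = 75
  {Grove} + {Knoll, Hadley, Milton, Spruce}: 12 + 66 = 78
  {Knoll, Grove} + {Hadley, Milton, Spruce}: 30 + 56 = 86
  {Hadley, Grove} + {Knoll, Milton, Spruce}: 34 + 58 = 92
  … (15 splits in total)
Best: vehicle 1 Fenby → Knoll → Fenby = 18; vehicle 2 Fenby → Hadley → Spruce → Milton → Grove → Fenby = 57; combined 75.

75 min — the smallest possible combined total.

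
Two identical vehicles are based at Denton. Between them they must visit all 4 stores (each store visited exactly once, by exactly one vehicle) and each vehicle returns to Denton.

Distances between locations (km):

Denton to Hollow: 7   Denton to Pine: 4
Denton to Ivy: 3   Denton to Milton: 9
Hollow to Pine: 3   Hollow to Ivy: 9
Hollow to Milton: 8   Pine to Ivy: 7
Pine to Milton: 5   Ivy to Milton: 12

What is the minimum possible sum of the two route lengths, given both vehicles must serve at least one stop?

There are 2^3 − 1 = 7 ways to divide the 4 stops into two non-empty groups. For each, the best each vehicle can do is its own shortest tour through its group:
  {Hollow} + {Pine, Ivy, Milton}: 14 + 24 = 38
  {Pine} + {Hollow, Ivy, Milton}: 8 + 29 = 37
  {Hollow, Pine} + {Ivy, Milton}: 14 + 24 = 38
  {Ivy} + {Hollow, Pine, Milton}: 6 + 24 = 30
  {Hollow, Ivy} + {Pine, Milton}: 19 + 18 = 37
  {Pine, Ivy} + {Hollow, Milton}: 14 + 24 = 38
  … (7 splits in total)
Best: vehicle 1 Denton → Ivy → Denton = 6; vehicle 2 Denton → Hollow → Pine → Milton → Denton = 24; combined 30.

Minimum combined distance: 30 km.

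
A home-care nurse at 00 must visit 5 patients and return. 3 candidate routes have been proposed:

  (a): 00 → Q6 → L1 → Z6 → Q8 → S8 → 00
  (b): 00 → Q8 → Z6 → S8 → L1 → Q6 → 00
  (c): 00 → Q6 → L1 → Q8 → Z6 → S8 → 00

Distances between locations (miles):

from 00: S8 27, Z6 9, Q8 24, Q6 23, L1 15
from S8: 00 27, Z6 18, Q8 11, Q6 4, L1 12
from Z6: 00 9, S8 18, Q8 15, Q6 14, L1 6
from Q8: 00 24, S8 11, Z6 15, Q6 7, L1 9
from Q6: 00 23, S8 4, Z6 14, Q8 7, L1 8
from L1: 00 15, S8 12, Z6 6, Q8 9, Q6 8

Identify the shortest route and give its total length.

(a): 23 + 8 + 6 + 15 + 11 + 27 = 90
(b): 24 + 15 + 18 + 12 + 8 + 23 = 100
(c): 23 + 8 + 9 + 15 + 18 + 27 = 100

Shortest is (a), total 90 miles.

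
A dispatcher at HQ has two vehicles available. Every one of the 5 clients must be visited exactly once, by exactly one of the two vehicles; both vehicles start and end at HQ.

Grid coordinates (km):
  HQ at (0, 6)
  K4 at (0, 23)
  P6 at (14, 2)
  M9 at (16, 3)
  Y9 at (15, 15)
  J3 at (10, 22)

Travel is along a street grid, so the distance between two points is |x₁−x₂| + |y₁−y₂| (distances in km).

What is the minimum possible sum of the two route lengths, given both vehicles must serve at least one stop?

Minimum combined distance: 104 km.

There are 2^4 − 1 = 15 ways to divide the 5 stops into two non-empty groups. For each, the best each vehicle can do is its own shortest tour through its group:
  {K4} + {P6, M9, Y9, J3}: 34 + 72 = 106
  {P6} + {K4, M9, Y9, J3}: 36 + 72 = 108
  {K4, P6} + {M9, Y9, J3}: 70 + 70 = 140
  {M9} + {K4, P6, Y9, J3}: 38 + 72 = 110
  {K4, M9} + {P6, Y9, J3}: 72 + 70 = 142
  {P6, M9} + {K4, Y9, J3}: 40 + 64 = 104
  … (15 splits in total)
Best: vehicle 1 HQ → P6 → M9 → HQ = 40; vehicle 2 HQ → K4 → J3 → Y9 → HQ = 64; combined 104.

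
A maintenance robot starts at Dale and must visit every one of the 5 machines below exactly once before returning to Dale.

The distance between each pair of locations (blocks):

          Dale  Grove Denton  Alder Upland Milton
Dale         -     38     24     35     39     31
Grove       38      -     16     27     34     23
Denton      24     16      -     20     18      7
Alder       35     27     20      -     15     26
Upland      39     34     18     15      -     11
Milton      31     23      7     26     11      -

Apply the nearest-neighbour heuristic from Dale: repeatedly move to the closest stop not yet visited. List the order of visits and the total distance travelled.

122 blocks along Dale → Denton → Milton → Upland → Alder → Grove → Dale.

Dale → [Denton:24 / Milton:31 / Alder:35 / Grove:38 / Upland:39] → Denton (24)
Denton → [Milton:7 / Grove:16 / Upland:18 / Alder:20] → Milton (7)
Milton → [Upland:11 / Grove:23 / Alder:26] → Upland (11)
Upland → [Alder:15 / Grove:34] → Alder (15)
Alder → [Grove:27] → Grove (27)
Return Grove→Dale: 38.
Total = 24 + 7 + 11 + 15 + 27 + 38 = 122.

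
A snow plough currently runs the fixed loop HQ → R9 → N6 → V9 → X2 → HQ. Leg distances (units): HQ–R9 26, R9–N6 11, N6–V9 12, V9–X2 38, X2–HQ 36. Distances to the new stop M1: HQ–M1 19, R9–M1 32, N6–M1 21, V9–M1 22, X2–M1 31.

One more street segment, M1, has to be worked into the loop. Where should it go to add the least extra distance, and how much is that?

Minimum extra distance: 14, inserting M1 between X2 and HQ.

Insertion cost between consecutive stops i–j is d(i,M1) + d(M1,j) − d(i,j):
  between HQ and R9: 19 + 32 − 26 = 25
  between R9 and N6: 32 + 21 − 11 = 42
  between N6 and V9: 21 + 22 − 12 = 31
  between V9 and X2: 22 + 31 − 38 = 15
  between X2 and HQ: 31 + 19 − 36 = 14
Cheapest insertion is between X2 and HQ, adding 14.
New total = 123 + 14 = 137.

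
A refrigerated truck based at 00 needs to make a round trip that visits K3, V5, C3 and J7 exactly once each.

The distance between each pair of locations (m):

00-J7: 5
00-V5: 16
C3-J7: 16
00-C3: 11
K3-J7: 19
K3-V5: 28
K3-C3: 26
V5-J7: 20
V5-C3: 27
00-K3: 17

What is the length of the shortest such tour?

There are 12 distinct closed tours to check (reversals are equivalent).
00 → K3 → V5 → C3 → J7 → 00: 17+28+27+16+5 = 93
00 → K3 → V5 → J7 → C3 → 00: 17+28+20+16+11 = 92
00 → K3 → C3 → V5 → J7 → 00: 17+26+27+20+5 = 95
00 → K3 → C3 → J7 → V5 → 00: 17+26+16+20+16 = 95
00 → K3 → J7 → V5 → C3 → 00: 17+19+20+27+11 = 94
00 → K3 → J7 → C3 → V5 → 00: 17+19+16+27+16 = 95
00 → V5 → K3 → C3 → J7 → 00: 16+28+26+16+5 = 91
00 → V5 → K3 → J7 → C3 → 00: 16+28+19+16+11 = 90
00 → V5 → C3 → K3 → J7 → 00: 16+27+26+19+5 = 93
00 → V5 → J7 → K3 → C3 → 00: 16+20+19+26+11 = 92
00 → C3 → K3 → V5 → J7 → 00: 11+26+28+20+5 = 90
00 → C3 → V5 → K3 → J7 → 00: 11+27+28+19+5 = 90
The minimum is 90.
One optimal route: 00 → V5 → K3 → J7 → C3 → 00 (or its reverse).

90 m — the shortest possible round trip.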